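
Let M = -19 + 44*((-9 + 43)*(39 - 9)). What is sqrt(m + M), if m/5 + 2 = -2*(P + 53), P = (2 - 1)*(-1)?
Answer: sqrt(44331) ≈ 210.55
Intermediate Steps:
P = -1 (P = 1*(-1) = -1)
m = -530 (m = -10 + 5*(-2*(-1 + 53)) = -10 + 5*(-2*52) = -10 + 5*(-104) = -10 - 520 = -530)
M = 44861 (M = -19 + 44*(34*30) = -19 + 44*1020 = -19 + 44880 = 44861)
sqrt(m + M) = sqrt(-530 + 44861) = sqrt(44331)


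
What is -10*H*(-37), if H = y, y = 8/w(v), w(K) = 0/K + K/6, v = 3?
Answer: 5920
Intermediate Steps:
w(K) = K/6 (w(K) = 0 + K*(⅙) = 0 + K/6 = K/6)
y = 16 (y = 8/(((⅙)*3)) = 8/(½) = 8*2 = 16)
H = 16
-10*H*(-37) = -10*16*(-37) = -160*(-37) = 5920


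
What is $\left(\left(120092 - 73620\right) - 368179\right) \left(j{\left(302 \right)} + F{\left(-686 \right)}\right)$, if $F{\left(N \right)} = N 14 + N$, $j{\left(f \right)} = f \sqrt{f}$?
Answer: $3310365030 - 97155514 \sqrt{302} \approx 1.622 \cdot 10^{9}$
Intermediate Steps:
$j{\left(f \right)} = f^{\frac{3}{2}}$
$F{\left(N \right)} = 15 N$ ($F{\left(N \right)} = 14 N + N = 15 N$)
$\left(\left(120092 - 73620\right) - 368179\right) \left(j{\left(302 \right)} + F{\left(-686 \right)}\right) = \left(\left(120092 - 73620\right) - 368179\right) \left(302^{\frac{3}{2}} + 15 \left(-686\right)\right) = \left(46472 - 368179\right) \left(302 \sqrt{302} - 10290\right) = - 321707 \left(-10290 + 302 \sqrt{302}\right) = 3310365030 - 97155514 \sqrt{302}$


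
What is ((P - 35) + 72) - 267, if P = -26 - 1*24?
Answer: -280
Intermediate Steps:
P = -50 (P = -26 - 24 = -50)
((P - 35) + 72) - 267 = ((-50 - 35) + 72) - 267 = (-85 + 72) - 267 = -13 - 267 = -280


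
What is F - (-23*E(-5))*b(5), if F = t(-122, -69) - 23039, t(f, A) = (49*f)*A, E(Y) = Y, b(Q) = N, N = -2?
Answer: 389673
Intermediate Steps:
b(Q) = -2
t(f, A) = 49*A*f
F = 389443 (F = 49*(-69)*(-122) - 23039 = 412482 - 23039 = 389443)
F - (-23*E(-5))*b(5) = 389443 - (-23*(-5))*(-2) = 389443 - 115*(-2) = 389443 - 1*(-230) = 389443 + 230 = 389673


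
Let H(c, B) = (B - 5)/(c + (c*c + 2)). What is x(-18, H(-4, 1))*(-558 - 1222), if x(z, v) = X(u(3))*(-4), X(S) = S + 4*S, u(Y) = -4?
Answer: -142400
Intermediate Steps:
X(S) = 5*S
H(c, B) = (-5 + B)/(2 + c + c²) (H(c, B) = (-5 + B)/(c + (c² + 2)) = (-5 + B)/(c + (2 + c²)) = (-5 + B)/(2 + c + c²))
x(z, v) = 80 (x(z, v) = (5*(-4))*(-4) = -20*(-4) = 80)
x(-18, H(-4, 1))*(-558 - 1222) = 80*(-558 - 1222) = 80*(-1780) = -142400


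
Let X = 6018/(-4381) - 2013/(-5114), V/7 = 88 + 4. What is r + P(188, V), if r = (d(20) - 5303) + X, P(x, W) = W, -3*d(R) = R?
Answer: -313660733995/67213302 ≈ -4666.6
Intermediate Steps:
V = 644 (V = 7*(88 + 4) = 7*92 = 644)
X = -21957099/22404434 (X = 6018*(-1/4381) - 2013*(-1/5114) = -6018/4381 + 2013/5114 = -21957099/22404434 ≈ -0.98003)
d(R) = -R/3
r = -356946100483/67213302 (r = (-1/3*20 - 5303) - 21957099/22404434 = (-20/3 - 5303) - 21957099/22404434 = -15929/3 - 21957099/22404434 = -356946100483/67213302 ≈ -5310.6)
r + P(188, V) = -356946100483/67213302 + 644 = -313660733995/67213302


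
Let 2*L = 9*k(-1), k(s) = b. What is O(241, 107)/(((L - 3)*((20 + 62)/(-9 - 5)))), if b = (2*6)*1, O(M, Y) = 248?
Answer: -1736/2091 ≈ -0.83022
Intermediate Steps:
b = 12 (b = 12*1 = 12)
k(s) = 12
L = 54 (L = (9*12)/2 = (½)*108 = 54)
O(241, 107)/(((L - 3)*((20 + 62)/(-9 - 5)))) = 248/(((54 - 3)*((20 + 62)/(-9 - 5)))) = 248/((51*(82/(-14)))) = 248/((51*(82*(-1/14)))) = 248/((51*(-41/7))) = 248/(-2091/7) = 248*(-7/2091) = -1736/2091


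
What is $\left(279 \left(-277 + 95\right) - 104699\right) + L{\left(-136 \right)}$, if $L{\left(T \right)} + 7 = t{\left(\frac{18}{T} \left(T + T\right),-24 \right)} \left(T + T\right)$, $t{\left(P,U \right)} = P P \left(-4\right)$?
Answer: $1254564$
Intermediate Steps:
$t{\left(P,U \right)} = - 4 P^{2}$ ($t{\left(P,U \right)} = P^{2} \left(-4\right) = - 4 P^{2}$)
$L{\left(T \right)} = -7 - 10368 T$ ($L{\left(T \right)} = -7 + - 4 \left(\frac{18}{T} \left(T + T\right)\right)^{2} \left(T + T\right) = -7 + - 4 \left(\frac{18}{T} 2 T\right)^{2} \cdot 2 T = -7 + - 4 \cdot 36^{2} \cdot 2 T = -7 + \left(-4\right) 1296 \cdot 2 T = -7 - 5184 \cdot 2 T = -7 - 10368 T$)
$\left(279 \left(-277 + 95\right) - 104699\right) + L{\left(-136 \right)} = \left(279 \left(-277 + 95\right) - 104699\right) - -1410041 = \left(279 \left(-182\right) - 104699\right) + \left(-7 + 1410048\right) = \left(-50778 - 104699\right) + 1410041 = -155477 + 1410041 = 1254564$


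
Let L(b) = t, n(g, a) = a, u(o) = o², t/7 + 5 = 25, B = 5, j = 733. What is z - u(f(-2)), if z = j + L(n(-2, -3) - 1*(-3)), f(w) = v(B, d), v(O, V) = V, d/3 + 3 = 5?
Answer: 837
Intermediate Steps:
d = 6 (d = -9 + 3*5 = -9 + 15 = 6)
t = 140 (t = -35 + 7*25 = -35 + 175 = 140)
f(w) = 6
L(b) = 140
z = 873 (z = 733 + 140 = 873)
z - u(f(-2)) = 873 - 1*6² = 873 - 1*36 = 873 - 36 = 837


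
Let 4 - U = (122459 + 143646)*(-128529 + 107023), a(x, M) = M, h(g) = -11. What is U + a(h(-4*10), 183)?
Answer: 5722854317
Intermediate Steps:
U = 5722854134 (U = 4 - (122459 + 143646)*(-128529 + 107023) = 4 - 266105*(-21506) = 4 - 1*(-5722854130) = 4 + 5722854130 = 5722854134)
U + a(h(-4*10), 183) = 5722854134 + 183 = 5722854317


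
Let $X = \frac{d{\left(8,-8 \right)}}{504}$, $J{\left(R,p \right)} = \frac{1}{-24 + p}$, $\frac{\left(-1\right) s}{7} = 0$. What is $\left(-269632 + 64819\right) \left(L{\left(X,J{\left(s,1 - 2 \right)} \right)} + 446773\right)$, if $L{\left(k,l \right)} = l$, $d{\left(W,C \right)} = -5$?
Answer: $- \frac{2287622756412}{25} \approx -9.1505 \cdot 10^{10}$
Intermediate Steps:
$s = 0$ ($s = \left(-7\right) 0 = 0$)
$X = - \frac{5}{504} \approx -0.0099206$
$\left(-269632 + 64819\right) \left(L{\left(X,J{\left(s,1 - 2 \right)} \right)} + 446773\right) = \left(-269632 + 64819\right) \left(\frac{1}{-24 + \left(1 - 2\right)} + 446773\right) = - 204813 \left(\frac{1}{-24 + \left(1 - 2\right)} + 446773\right) = - 204813 \left(\frac{1}{-24 - 1} + 446773\right) = - 204813 \left(\frac{1}{-25} + 446773\right) = - 204813 \left(- \frac{1}{25} + 446773\right) = \left(-204813\right) \frac{11169324}{25} = - \frac{2287622756412}{25}$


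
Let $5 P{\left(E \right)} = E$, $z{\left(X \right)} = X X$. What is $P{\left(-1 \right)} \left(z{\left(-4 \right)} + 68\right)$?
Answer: $- \frac{84}{5} \approx -16.8$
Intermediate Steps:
$z{\left(X \right)} = X^{2}$
$P{\left(E \right)} = \frac{E}{5}$
$P{\left(-1 \right)} \left(z{\left(-4 \right)} + 68\right) = \frac{1}{5} \left(-1\right) \left(\left(-4\right)^{2} + 68\right) = - \frac{16 + 68}{5} = \left(- \frac{1}{5}\right) 84 = - \frac{84}{5}$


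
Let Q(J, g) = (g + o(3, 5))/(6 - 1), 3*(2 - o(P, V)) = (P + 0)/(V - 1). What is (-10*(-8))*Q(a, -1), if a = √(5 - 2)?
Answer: 12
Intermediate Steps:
o(P, V) = 2 - P/(3*(-1 + V)) (o(P, V) = 2 - (P + 0)/(3*(V - 1)) = 2 - P/(3*(-1 + V)))
a = √3 ≈ 1.7320
Q(J, g) = 7/20 + g/5 (Q(J, g) = (g + (-6 - 1*3 + 6*5)/(3*(-1 + 5)))/(6 - 1) = (g + (⅓)*(-6 - 3 + 30)/4)/5 = (g + (⅓)*(¼)*21)*(⅕) = (g + 7/4)*(⅕) = (7/4 + g)*(⅕) = 7/20 + g/5)
(-10*(-8))*Q(a, -1) = (-10*(-8))*(7/20 + (⅕)*(-1)) = 80*(7/20 - ⅕) = 80*(3/20) = 12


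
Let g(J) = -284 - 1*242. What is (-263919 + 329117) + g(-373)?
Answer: 64672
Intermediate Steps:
g(J) = -526 (g(J) = -284 - 242 = -526)
(-263919 + 329117) + g(-373) = (-263919 + 329117) - 526 = 65198 - 526 = 64672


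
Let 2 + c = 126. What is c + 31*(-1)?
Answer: 93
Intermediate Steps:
c = 124 (c = -2 + 126 = 124)
c + 31*(-1) = 124 + 31*(-1) = 124 - 31 = 93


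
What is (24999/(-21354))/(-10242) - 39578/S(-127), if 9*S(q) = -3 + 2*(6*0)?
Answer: 8656012092437/72902556 ≈ 1.1873e+5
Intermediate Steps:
S(q) = -1/3 (S(q) = (-3 + 2*(6*0))/9 = (-3 + 2*0)/9 = (-3 + 0)/9 = (1/9)*(-3) = -1/3)
(24999/(-21354))/(-10242) - 39578/S(-127) = (24999/(-21354))/(-10242) - 39578/(-1/3) = (24999*(-1/21354))*(-1/10242) - 39578*(-3) = -8333/7118*(-1/10242) + 118734 = 8333/72902556 + 118734 = 8656012092437/72902556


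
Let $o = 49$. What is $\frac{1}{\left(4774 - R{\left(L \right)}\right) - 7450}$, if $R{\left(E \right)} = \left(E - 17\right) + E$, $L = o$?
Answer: $- \frac{1}{2757} \approx -0.00036271$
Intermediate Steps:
$L = 49$
$R{\left(E \right)} = -17 + 2 E$ ($R{\left(E \right)} = \left(-17 + E\right) + E = -17 + 2 E$)
$\frac{1}{\left(4774 - R{\left(L \right)}\right) - 7450} = \frac{1}{\left(4774 - \left(-17 + 2 \cdot 49\right)\right) - 7450} = \frac{1}{\left(4774 - \left(-17 + 98\right)\right) - 7450} = \frac{1}{\left(4774 - 81\right) - 7450} = \frac{1}{4693 - 7450} = \frac{1}{-2757} = - \frac{1}{2757}$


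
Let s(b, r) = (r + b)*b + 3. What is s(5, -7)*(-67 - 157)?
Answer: 1568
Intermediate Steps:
s(b, r) = 3 + b*(b + r) (s(b, r) = (b + r)*b + 3 = b*(b + r) + 3 = 3 + b*(b + r))
s(5, -7)*(-67 - 157) = (3 + 5² + 5*(-7))*(-67 - 157) = (3 + 25 - 35)*(-224) = -7*(-224) = 1568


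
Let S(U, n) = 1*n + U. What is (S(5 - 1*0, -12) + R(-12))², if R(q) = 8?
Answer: 1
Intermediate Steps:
S(U, n) = U + n (S(U, n) = n + U = U + n)
(S(5 - 1*0, -12) + R(-12))² = (((5 - 1*0) - 12) + 8)² = (((5 + 0) - 12) + 8)² = ((5 - 12) + 8)² = (-7 + 8)² = 1² = 1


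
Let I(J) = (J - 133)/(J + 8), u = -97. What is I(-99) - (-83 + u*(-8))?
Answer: -62831/91 ≈ -690.45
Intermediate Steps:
I(J) = (-133 + J)/(8 + J)
I(-99) - (-83 + u*(-8)) = (-133 - 99)/(8 - 99) - (-83 - 97*(-8)) = -232/(-91) - (-83 + 776) = -1/91*(-232) - 1*693 = 232/91 - 693 = -62831/91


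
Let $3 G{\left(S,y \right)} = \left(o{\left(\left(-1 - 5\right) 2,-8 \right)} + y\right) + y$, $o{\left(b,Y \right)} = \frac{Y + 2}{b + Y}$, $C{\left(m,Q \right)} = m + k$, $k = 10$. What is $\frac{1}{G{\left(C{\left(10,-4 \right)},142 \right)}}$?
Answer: $\frac{30}{2843} \approx 0.010552$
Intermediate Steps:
$C{\left(m,Q \right)} = 10 + m$ ($C{\left(m,Q \right)} = m + 10 = 10 + m$)
$o{\left(b,Y \right)} = \frac{2 + Y}{Y + b}$
$G{\left(S,y \right)} = \frac{1}{10} + \frac{2 y}{3}$ ($G{\left(S,y \right)} = \frac{\left(\frac{2 - 8}{-8 + \left(-1 - 5\right) 2} + y\right) + y}{3} = \frac{\left(\frac{1}{-8 - 12} \left(-6\right) + y\right) + y}{3} = \frac{\left(\frac{1}{-20} \left(-6\right) + y\right) + y}{3} = \frac{\left(\left(- \frac{1}{20}\right) \left(-6\right) + y\right) + y}{3} = \frac{\left(\frac{3}{10} + y\right) + y}{3} = \frac{\frac{3}{10} + 2 y}{3} = \frac{1}{10} + \frac{2 y}{3}$)
$\frac{1}{G{\left(C{\left(10,-4 \right)},142 \right)}} = \frac{1}{\frac{1}{10} + \frac{2}{3} \cdot 142} = \frac{1}{\frac{1}{10} + \frac{284}{3}} = \frac{1}{\frac{2843}{30}} = \frac{30}{2843}$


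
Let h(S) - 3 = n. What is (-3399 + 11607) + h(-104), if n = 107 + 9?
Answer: 8327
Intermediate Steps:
n = 116
h(S) = 119 (h(S) = 3 + 116 = 119)
(-3399 + 11607) + h(-104) = (-3399 + 11607) + 119 = 8208 + 119 = 8327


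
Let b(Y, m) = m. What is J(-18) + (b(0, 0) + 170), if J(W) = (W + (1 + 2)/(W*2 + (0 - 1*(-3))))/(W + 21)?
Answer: 5411/33 ≈ 163.97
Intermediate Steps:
J(W) = (W + 3/(3 + 2*W))/(21 + W) (J(W) = (W + 3/(2*W + (0 + 3)))/(21 + W) = (W + 3/(2*W + 3))/(21 + W) = (W + 3/(3 + 2*W))/(21 + W))
J(-18) + (b(0, 0) + 170) = (3 + 2*(-18)**2 + 3*(-18))/(63 + 2*(-18)**2 + 45*(-18)) + (0 + 170) = (3 + 2*324 - 54)/(63 + 2*324 - 810) + 170 = (3 + 648 - 54)/(63 + 648 - 810) + 170 = 597/(-99) + 170 = -1/99*597 + 170 = -199/33 + 170 = 5411/33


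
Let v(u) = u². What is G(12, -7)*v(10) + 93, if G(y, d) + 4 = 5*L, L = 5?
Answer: 2193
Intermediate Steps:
G(y, d) = 21 (G(y, d) = -4 + 5*5 = -4 + 25 = 21)
G(12, -7)*v(10) + 93 = 21*10² + 93 = 21*100 + 93 = 2100 + 93 = 2193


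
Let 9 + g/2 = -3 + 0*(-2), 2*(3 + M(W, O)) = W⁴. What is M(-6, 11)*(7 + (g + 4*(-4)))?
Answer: -21285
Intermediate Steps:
M(W, O) = -3 + W⁴/2
g = -24 (g = -18 + 2*(-3 + 0*(-2)) = -18 + 2*(-3 + 0) = -18 + 2*(-3) = -18 - 6 = -24)
M(-6, 11)*(7 + (g + 4*(-4))) = (-3 + (½)*(-6)⁴)*(7 + (-24 + 4*(-4))) = (-3 + (½)*1296)*(7 + (-24 - 16)) = (-3 + 648)*(7 - 40) = 645*(-33) = -21285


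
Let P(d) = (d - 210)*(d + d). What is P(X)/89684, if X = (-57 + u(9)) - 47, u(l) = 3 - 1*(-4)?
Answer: 29779/44842 ≈ 0.66409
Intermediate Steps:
u(l) = 7 (u(l) = 3 + 4 = 7)
X = -97 (X = (-57 + 7) - 47 = -50 - 47 = -97)
P(d) = 2*d*(-210 + d) (P(d) = (-210 + d)*(2*d) = 2*d*(-210 + d))
P(X)/89684 = (2*(-97)*(-210 - 97))/89684 = (2*(-97)*(-307))*(1/89684) = 59558*(1/89684) = 29779/44842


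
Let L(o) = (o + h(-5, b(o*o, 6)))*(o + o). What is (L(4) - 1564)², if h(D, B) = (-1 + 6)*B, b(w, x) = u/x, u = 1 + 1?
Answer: 20757136/9 ≈ 2.3063e+6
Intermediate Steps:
u = 2
b(w, x) = 2/x
h(D, B) = 5*B
L(o) = 2*o*(5/3 + o) (L(o) = (o + 5*(2/6))*(o + o) = (o + 5*(2*(⅙)))*(2*o) = (o + 5*(⅓))*(2*o) = (o + 5/3)*(2*o) = (5/3 + o)*(2*o) = 2*o*(5/3 + o))
(L(4) - 1564)² = ((⅔)*4*(5 + 3*4) - 1564)² = ((⅔)*4*(5 + 12) - 1564)² = ((⅔)*4*17 - 1564)² = (136/3 - 1564)² = (-4556/3)² = 20757136/9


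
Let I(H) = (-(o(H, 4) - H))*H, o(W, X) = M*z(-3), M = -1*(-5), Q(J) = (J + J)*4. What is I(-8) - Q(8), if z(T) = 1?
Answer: 40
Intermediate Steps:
Q(J) = 8*J (Q(J) = (2*J)*4 = 8*J)
M = 5
o(W, X) = 5 (o(W, X) = 5*1 = 5)
I(H) = H*(-5 + H) (I(H) = (-(5 - H))*H = (-5 + H)*H = H*(-5 + H))
I(-8) - Q(8) = -8*(-5 - 8) - 8*8 = -8*(-13) - 1*64 = 104 - 64 = 40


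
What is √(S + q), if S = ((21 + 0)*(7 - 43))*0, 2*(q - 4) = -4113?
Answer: I*√8210/2 ≈ 45.305*I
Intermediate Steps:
q = -4105/2 (q = 4 + (½)*(-4113) = 4 - 4113/2 = -4105/2 ≈ -2052.5)
S = 0 (S = (21*(-36))*0 = -756*0 = 0)
√(S + q) = √(0 - 4105/2) = √(-4105/2) = I*√8210/2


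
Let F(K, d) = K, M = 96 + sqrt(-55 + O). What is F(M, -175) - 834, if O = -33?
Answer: -738 + 2*I*sqrt(22) ≈ -738.0 + 9.3808*I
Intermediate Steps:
M = 96 + 2*I*sqrt(22) (M = 96 + sqrt(-55 - 33) = 96 + sqrt(-88) = 96 + 2*I*sqrt(22) ≈ 96.0 + 9.3808*I)
F(M, -175) - 834 = (96 + 2*I*sqrt(22)) - 834 = -738 + 2*I*sqrt(22)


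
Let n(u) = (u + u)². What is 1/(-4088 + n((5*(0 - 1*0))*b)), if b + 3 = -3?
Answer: -1/4088 ≈ -0.00024462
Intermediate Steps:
b = -6 (b = -3 - 3 = -6)
n(u) = 4*u² (n(u) = (2*u)² = 4*u²)
1/(-4088 + n((5*(0 - 1*0))*b)) = 1/(-4088 + 4*((5*(0 - 1*0))*(-6))²) = 1/(-4088 + 4*((5*(0 + 0))*(-6))²) = 1/(-4088 + 4*((5*0)*(-6))²) = 1/(-4088 + 4*(0*(-6))²) = 1/(-4088 + 4*0²) = 1/(-4088 + 4*0) = 1/(-4088 + 0) = 1/(-4088) = -1/4088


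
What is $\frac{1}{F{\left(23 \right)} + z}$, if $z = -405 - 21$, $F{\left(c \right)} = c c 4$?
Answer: $\frac{1}{1690} \approx 0.00059172$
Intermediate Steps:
$F{\left(c \right)} = 4 c^{2}$ ($F{\left(c \right)} = c^{2} \cdot 4 = 4 c^{2}$)
$z = -426$ ($z = -405 - 21 = -426$)
$\frac{1}{F{\left(23 \right)} + z} = \frac{1}{4 \cdot 23^{2} - 426} = \frac{1}{4 \cdot 529 - 426} = \frac{1}{2116 - 426} = \frac{1}{1690}$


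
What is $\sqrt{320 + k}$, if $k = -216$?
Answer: $2 \sqrt{26} \approx 10.198$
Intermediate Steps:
$\sqrt{320 + k} = \sqrt{320 - 216} = \sqrt{104} = 2 \sqrt{26}$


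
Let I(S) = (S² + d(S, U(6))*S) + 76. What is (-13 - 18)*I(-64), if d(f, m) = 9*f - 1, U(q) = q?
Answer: -1274100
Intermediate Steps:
d(f, m) = -1 + 9*f
I(S) = 76 + S² + S*(-1 + 9*S) (I(S) = (S² + (-1 + 9*S)*S) + 76 = (S² + S*(-1 + 9*S)) + 76 = 76 + S² + S*(-1 + 9*S))
(-13 - 18)*I(-64) = (-13 - 18)*(76 - 1*(-64) + 10*(-64)²) = -31*(76 + 64 + 10*4096) = -31*(76 + 64 + 40960) = -31*41100 = -1274100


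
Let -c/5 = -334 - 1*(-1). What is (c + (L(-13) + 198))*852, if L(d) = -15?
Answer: 1574496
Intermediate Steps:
c = 1665 (c = -5*(-334 - 1*(-1)) = -5*(-334 + 1) = -5*(-333) = 1665)
(c + (L(-13) + 198))*852 = (1665 + (-15 + 198))*852 = (1665 + 183)*852 = 1848*852 = 1574496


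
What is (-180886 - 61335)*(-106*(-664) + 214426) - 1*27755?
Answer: -68986990765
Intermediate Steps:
(-180886 - 61335)*(-106*(-664) + 214426) - 1*27755 = -242221*(70384 + 214426) - 27755 = -242221*284810 - 27755 = -68986963010 - 27755 = -68986990765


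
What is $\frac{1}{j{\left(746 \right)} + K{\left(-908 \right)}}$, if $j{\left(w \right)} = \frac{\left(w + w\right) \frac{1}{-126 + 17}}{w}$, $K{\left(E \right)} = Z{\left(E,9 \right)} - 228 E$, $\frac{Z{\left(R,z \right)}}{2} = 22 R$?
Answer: $\frac{109}{18210846} \approx 5.9854 \cdot 10^{-6}$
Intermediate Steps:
$Z{\left(R,z \right)} = 44 R$ ($Z{\left(R,z \right)} = 2 \cdot 22 R = 44 R$)
$K{\left(E \right)} = - 184 E$ ($K{\left(E \right)} = 44 E - 228 E = - 184 E$)
$j{\left(w \right)} = - \frac{2}{109}$ ($j{\left(w \right)} = \frac{2 w \frac{1}{-109}}{w} = \frac{2 w \left(- \frac{1}{109}\right)}{w} = \frac{\left(- \frac{2}{109}\right) w}{w} = - \frac{2}{109}$)
$\frac{1}{j{\left(746 \right)} + K{\left(-908 \right)}} = \frac{1}{- \frac{2}{109} - -167072} = \frac{1}{- \frac{2}{109} + 167072} = \frac{1}{\frac{18210846}{109}} = \frac{109}{18210846}$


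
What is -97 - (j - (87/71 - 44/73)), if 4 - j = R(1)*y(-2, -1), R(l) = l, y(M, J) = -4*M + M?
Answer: -489158/5183 ≈ -94.377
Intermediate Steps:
y(M, J) = -3*M
j = -2 (j = 4 - (-3*(-2)) = 4 - 6 = -2)
-97 - (j - (87/71 - 44/73)) = -97 - (-2 - (87/71 - 44/73)) = -97 - (-2 - 1*3227/5183) = -97 - (-2 - 3227/5183) = -97 - 1*(-13593/5183) = -97 + 13593/5183 = -489158/5183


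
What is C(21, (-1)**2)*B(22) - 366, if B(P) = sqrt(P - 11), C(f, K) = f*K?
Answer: -366 + 21*sqrt(11) ≈ -296.35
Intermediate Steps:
C(f, K) = K*f
B(P) = sqrt(-11 + P)
C(21, (-1)**2)*B(22) - 366 = ((-1)**2*21)*sqrt(-11 + 22) - 366 = (1*21)*sqrt(11) - 366 = 21*sqrt(11) - 366 = -366 + 21*sqrt(11)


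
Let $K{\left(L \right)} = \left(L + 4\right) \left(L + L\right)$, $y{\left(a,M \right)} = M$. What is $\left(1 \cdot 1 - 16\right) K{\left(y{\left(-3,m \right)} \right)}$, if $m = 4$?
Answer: $-960$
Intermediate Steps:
$K{\left(L \right)} = 2 L \left(4 + L\right)$ ($K{\left(L \right)} = \left(4 + L\right) 2 L = 2 L \left(4 + L\right)$)
$\left(1 \cdot 1 - 16\right) K{\left(y{\left(-3,m \right)} \right)} = \left(1 \cdot 1 - 16\right) 2 \cdot 4 \left(4 + 4\right) = \left(1 - 16\right) 2 \cdot 4 \cdot 8 = \left(-15\right) 64 = -960$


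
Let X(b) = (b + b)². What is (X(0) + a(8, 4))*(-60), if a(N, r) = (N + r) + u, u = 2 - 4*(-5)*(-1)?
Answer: 360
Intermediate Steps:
u = -18 (u = 2 + 20*(-1) = 2 - 20 = -18)
X(b) = 4*b² (X(b) = (2*b)² = 4*b²)
a(N, r) = -18 + N + r (a(N, r) = (N + r) - 18 = -18 + N + r)
(X(0) + a(8, 4))*(-60) = (4*0² + (-18 + 8 + 4))*(-60) = (4*0 - 6)*(-60) = (0 - 6)*(-60) = -6*(-60) = 360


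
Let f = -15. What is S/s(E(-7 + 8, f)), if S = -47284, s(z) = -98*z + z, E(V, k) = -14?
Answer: -23642/679 ≈ -34.819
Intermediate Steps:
s(z) = -97*z
S/s(E(-7 + 8, f)) = -47284/((-97*(-14))) = -47284/1358 = -47284*1/1358 = -23642/679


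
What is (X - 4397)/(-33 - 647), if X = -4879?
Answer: 2319/170 ≈ 13.641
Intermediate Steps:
(X - 4397)/(-33 - 647) = (-4879 - 4397)/(-33 - 647) = -9276/(-680) = -9276*(-1/680) = 2319/170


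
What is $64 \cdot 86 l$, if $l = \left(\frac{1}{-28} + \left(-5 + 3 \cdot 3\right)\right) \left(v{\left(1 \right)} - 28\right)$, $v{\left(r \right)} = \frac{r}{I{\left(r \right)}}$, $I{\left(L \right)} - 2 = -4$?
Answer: $- \frac{4352976}{7} \approx -6.2185 \cdot 10^{5}$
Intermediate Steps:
$I{\left(L \right)} = -2$ ($I{\left(L \right)} = 2 - 4 = -2$)
$v{\left(r \right)} = - \frac{r}{2}$ ($v{\left(r \right)} = \frac{r}{-2} = r \left(- \frac{1}{2}\right) = - \frac{r}{2}$)
$l = - \frac{6327}{56}$ ($l = \left(\frac{1}{-28} + \left(-5 + 3 \cdot 3\right)\right) \left(\left(- \frac{1}{2}\right) 1 - 28\right) = \left(- \frac{1}{28} + \left(-5 + 9\right)\right) \left(- \frac{1}{2} - 28\right) = \left(- \frac{1}{28} + 4\right) \left(- \frac{57}{2}\right) = \frac{111}{28} \left(- \frac{57}{2}\right) = - \frac{6327}{56} \approx -112.98$)
$64 \cdot 86 l = 64 \cdot 86 \left(- \frac{6327}{56}\right) = 5504 \left(- \frac{6327}{56}\right) = - \frac{4352976}{7}$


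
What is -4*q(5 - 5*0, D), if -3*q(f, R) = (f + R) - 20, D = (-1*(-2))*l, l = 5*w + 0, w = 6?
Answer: 60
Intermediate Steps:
l = 30 (l = 5*6 + 0 = 30 + 0 = 30)
D = 60 (D = -1*(-2)*30 = 2*30 = 60)
q(f, R) = 20/3 - R/3 - f/3 (q(f, R) = -((f + R) - 20)/3 = -((R + f) - 20)/3 = -(-20 + R + f)/3 = 20/3 - R/3 - f/3)
-4*q(5 - 5*0, D) = -4*(20/3 - ⅓*60 - (5 - 5*0)/3) = -4*(20/3 - 20 - (5 + 0)/3) = -4*(20/3 - 20 - ⅓*5) = -4*(20/3 - 20 - 5/3) = -4*(-15) = 60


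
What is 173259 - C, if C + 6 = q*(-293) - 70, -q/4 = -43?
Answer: 223731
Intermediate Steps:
q = 172 (q = -4*(-43) = 172)
C = -50472 (C = -6 + (172*(-293) - 70) = -6 + (-50396 - 70) = -6 - 50466 = -50472)
173259 - C = 173259 - 1*(-50472) = 173259 + 50472 = 223731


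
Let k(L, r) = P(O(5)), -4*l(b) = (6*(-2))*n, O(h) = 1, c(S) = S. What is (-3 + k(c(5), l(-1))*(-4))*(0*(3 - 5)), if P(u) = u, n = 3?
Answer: 0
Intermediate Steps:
l(b) = 9 (l(b) = -6*(-2)*3/4 = -(-3)*3 = -1/4*(-36) = 9)
k(L, r) = 1
(-3 + k(c(5), l(-1))*(-4))*(0*(3 - 5)) = (-3 + 1*(-4))*(0*(3 - 5)) = (-3 - 4)*(0*(-2)) = -7*0 = 0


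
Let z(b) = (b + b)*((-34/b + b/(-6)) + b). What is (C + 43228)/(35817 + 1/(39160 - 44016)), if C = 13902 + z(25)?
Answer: 846454216/521782053 ≈ 1.6222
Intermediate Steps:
z(b) = 2*b*(-34/b + 5*b/6) (z(b) = (2*b)*((-34/b + b*(-1/6)) + b) = (2*b)*((-34/b - b/6) + b) = (2*b)*(-34/b + 5*b/6) = 2*b*(-34/b + 5*b/6))
C = 44627/3 (C = 13902 + (-68 + (5/3)*25**2) = 13902 + (-68 + (5/3)*625) = 13902 + (-68 + 3125/3) = 13902 + 2921/3 = 44627/3 ≈ 14876.)
(C + 43228)/(35817 + 1/(39160 - 44016)) = (44627/3 + 43228)/(35817 + 1/(39160 - 44016)) = 174311/(3*(35817 + 1/(-4856))) = 174311/(3*(35817 - 1/4856)) = 174311/(3*(173927351/4856)) = (174311/3)*(4856/173927351) = 846454216/521782053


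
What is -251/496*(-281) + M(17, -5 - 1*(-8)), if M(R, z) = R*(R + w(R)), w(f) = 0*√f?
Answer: 213875/496 ≈ 431.20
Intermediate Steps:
w(f) = 0
M(R, z) = R² (M(R, z) = R*(R + 0) = R*R = R²)
-251/496*(-281) + M(17, -5 - 1*(-8)) = -251/496*(-281) + 17² = -251*1/496*(-281) + 289 = -251/496*(-281) + 289 = 70531/496 + 289 = 213875/496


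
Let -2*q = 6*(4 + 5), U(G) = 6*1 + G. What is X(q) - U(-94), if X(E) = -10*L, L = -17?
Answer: 258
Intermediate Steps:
U(G) = 6 + G
q = -27 (q = -3*(4 + 5) = -3*9 = -1/2*54 = -27)
X(E) = 170 (X(E) = -10*(-17) = 170)
X(q) - U(-94) = 170 - (6 - 94) = 170 - 1*(-88) = 170 + 88 = 258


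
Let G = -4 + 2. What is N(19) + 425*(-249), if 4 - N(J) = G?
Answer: -105819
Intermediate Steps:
G = -2
N(J) = 6 (N(J) = 4 - 1*(-2) = 4 + 2 = 6)
N(19) + 425*(-249) = 6 + 425*(-249) = 6 - 105825 = -105819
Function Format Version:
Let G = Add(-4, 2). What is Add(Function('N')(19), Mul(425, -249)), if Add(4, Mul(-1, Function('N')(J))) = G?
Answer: -105819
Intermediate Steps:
G = -2
Function('N')(J) = 6 (Function('N')(J) = Add(4, Mul(-1, -2)) = Add(4, 2) = 6)
Add(Function('N')(19), Mul(425, -249)) = Add(6, Mul(425, -249)) = Add(6, -105825) = -105819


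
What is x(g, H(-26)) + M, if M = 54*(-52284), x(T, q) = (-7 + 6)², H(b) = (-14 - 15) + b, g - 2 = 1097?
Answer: -2823335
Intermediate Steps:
g = 1099 (g = 2 + 1097 = 1099)
H(b) = -29 + b
x(T, q) = 1 (x(T, q) = (-1)² = 1)
M = -2823336
x(g, H(-26)) + M = 1 - 2823336 = -2823335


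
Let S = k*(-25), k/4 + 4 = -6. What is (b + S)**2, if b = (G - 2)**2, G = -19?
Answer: 2076481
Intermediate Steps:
k = -40 (k = -16 + 4*(-6) = -16 - 24 = -40)
b = 441 (b = (-19 - 2)**2 = (-21)**2 = 441)
S = 1000 (S = -40*(-25) = 1000)
(b + S)**2 = (441 + 1000)**2 = 1441**2 = 2076481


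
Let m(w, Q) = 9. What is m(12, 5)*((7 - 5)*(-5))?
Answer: -90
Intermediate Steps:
m(12, 5)*((7 - 5)*(-5)) = 9*((7 - 5)*(-5)) = 9*(2*(-5)) = 9*(-10) = -90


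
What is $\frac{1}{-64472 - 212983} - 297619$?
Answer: $- \frac{82575879646}{277455} \approx -2.9762 \cdot 10^{5}$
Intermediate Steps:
$\frac{1}{-64472 - 212983} - 297619 = \frac{1}{-277455} - 297619 = - \frac{1}{277455} - 297619 = - \frac{82575879646}{277455}$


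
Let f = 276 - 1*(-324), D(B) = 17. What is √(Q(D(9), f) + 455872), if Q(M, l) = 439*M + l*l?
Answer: √823335 ≈ 907.38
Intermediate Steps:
f = 600 (f = 276 + 324 = 600)
Q(M, l) = l² + 439*M (Q(M, l) = 439*M + l² = l² + 439*M)
√(Q(D(9), f) + 455872) = √((600² + 439*17) + 455872) = √((360000 + 7463) + 455872) = √(367463 + 455872) = √823335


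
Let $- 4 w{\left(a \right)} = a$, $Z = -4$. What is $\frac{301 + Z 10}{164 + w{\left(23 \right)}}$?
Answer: $\frac{348}{211} \approx 1.6493$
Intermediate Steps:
$w{\left(a \right)} = - \frac{a}{4}$
$\frac{301 + Z 10}{164 + w{\left(23 \right)}} = \frac{301 - 40}{164 - \frac{23}{4}} = \frac{261}{\frac{633}{4}} = 261 \cdot \frac{4}{633} = \frac{348}{211}$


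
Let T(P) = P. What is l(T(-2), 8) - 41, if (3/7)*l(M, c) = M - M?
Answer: -41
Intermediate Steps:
l(M, c) = 0 (l(M, c) = 7*(M - M)/3 = (7/3)*0 = 0)
l(T(-2), 8) - 41 = 0 - 41 = -41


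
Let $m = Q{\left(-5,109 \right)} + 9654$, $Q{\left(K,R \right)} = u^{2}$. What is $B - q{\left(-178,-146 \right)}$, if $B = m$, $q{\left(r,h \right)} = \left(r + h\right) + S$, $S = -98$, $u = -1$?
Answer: $10077$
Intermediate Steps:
$Q{\left(K,R \right)} = 1$ ($Q{\left(K,R \right)} = \left(-1\right)^{2} = 1$)
$q{\left(r,h \right)} = -98 + h + r$ ($q{\left(r,h \right)} = \left(r + h\right) - 98 = \left(h + r\right) - 98 = -98 + h + r$)
$m = 9655$ ($m = 1 + 9654 = 9655$)
$B = 9655$
$B - q{\left(-178,-146 \right)} = 9655 - \left(-98 - 146 - 178\right) = 9655 - -422 = 9655 + 422 = 10077$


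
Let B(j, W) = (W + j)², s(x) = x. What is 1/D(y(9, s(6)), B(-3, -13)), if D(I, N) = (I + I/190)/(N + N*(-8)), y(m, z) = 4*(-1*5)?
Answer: 17024/191 ≈ 89.131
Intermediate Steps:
y(m, z) = -20 (y(m, z) = 4*(-5) = -20)
D(I, N) = -191*I/(1330*N) (D(I, N) = (I + I*(1/190))/(N - 8*N) = (I + I/190)/((-7*N)) = (191*I/190)*(-1/(7*N)) = -191*I/(1330*N))
1/D(y(9, s(6)), B(-3, -13)) = 1/(-191/1330*(-20)/(-13 - 3)²) = 1/(-191/1330*(-20)/(-16)²) = 1/(-191/1330*(-20)/256) = 1/(-191/1330*(-20)*1/256) = 1/(191/17024) = 17024/191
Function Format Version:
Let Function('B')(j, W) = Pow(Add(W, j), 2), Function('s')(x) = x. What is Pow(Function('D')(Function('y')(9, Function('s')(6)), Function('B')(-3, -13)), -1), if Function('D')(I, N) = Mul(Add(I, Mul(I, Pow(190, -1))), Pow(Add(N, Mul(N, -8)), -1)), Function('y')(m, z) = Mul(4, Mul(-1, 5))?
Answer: Rational(17024, 191) ≈ 89.131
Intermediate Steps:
Function('y')(m, z) = -20 (Function('y')(m, z) = Mul(4, -5) = -20)
Function('D')(I, N) = Mul(Rational(-191, 1330), I, Pow(N, -1)) (Function('D')(I, N) = Mul(Add(I, Mul(I, Rational(1, 190))), Pow(Add(N, Mul(-8, N)), -1)) = Mul(Add(I, Mul(Rational(1, 190), I)), Pow(Mul(-7, N), -1)) = Mul(Mul(Rational(191, 190), I), Mul(Rational(-1, 7), Pow(N, -1))) = Mul(Rational(-191, 1330), I, Pow(N, -1)))
Pow(Function('D')(Function('y')(9, Function('s')(6)), Function('B')(-3, -13)), -1) = Pow(Mul(Rational(-191, 1330), -20, Pow(Pow(Add(-13, -3), 2), -1)), -1) = Pow(Mul(Rational(-191, 1330), -20, Pow(Pow(-16, 2), -1)), -1) = Pow(Mul(Rational(-191, 1330), -20, Pow(256, -1)), -1) = Pow(Mul(Rational(-191, 1330), -20, Rational(1, 256)), -1) = Pow(Rational(191, 17024), -1) = Rational(17024, 191)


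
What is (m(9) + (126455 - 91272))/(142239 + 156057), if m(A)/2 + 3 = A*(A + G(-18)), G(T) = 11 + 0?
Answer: 35537/298296 ≈ 0.11913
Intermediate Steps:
G(T) = 11
m(A) = -6 + 2*A*(11 + A) (m(A) = -6 + 2*(A*(A + 11)) = -6 + 2*(A*(11 + A)) = -6 + 2*A*(11 + A))
(m(9) + (126455 - 91272))/(142239 + 156057) = ((-6 + 2*9² + 22*9) + (126455 - 91272))/(142239 + 156057) = ((-6 + 2*81 + 198) + 35183)/298296 = ((-6 + 162 + 198) + 35183)*(1/298296) = (354 + 35183)*(1/298296) = 35537*(1/298296) = 35537/298296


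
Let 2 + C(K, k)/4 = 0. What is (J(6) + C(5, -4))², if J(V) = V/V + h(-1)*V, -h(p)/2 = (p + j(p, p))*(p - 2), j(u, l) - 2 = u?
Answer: 49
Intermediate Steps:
j(u, l) = 2 + u
h(p) = -2*(-2 + p)*(2 + 2*p) (h(p) = -2*(p + (2 + p))*(p - 2) = -2*(2 + 2*p)*(-2 + p) = -2*(-2 + p)*(2 + 2*p))
C(K, k) = -8 (C(K, k) = -8 + 4*0 = -8 + 0 = -8)
J(V) = 1 (J(V) = V/V + (8 - 4*(-1)² + 4*(-1))*V = 1 + (8 - 4*1 - 4)*V = 1 + (8 - 4 - 4)*V = 1 + 0*V = 1 + 0 = 1)
(J(6) + C(5, -4))² = (1 - 8)² = (-7)² = 49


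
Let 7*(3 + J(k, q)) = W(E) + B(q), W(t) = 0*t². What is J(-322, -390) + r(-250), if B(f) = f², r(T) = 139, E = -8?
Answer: 153052/7 ≈ 21865.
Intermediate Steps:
W(t) = 0
J(k, q) = -3 + q²/7 (J(k, q) = -3 + (0 + q²)/7 = -3 + q²/7)
J(-322, -390) + r(-250) = (-3 + (⅐)*(-390)²) + 139 = (-3 + (⅐)*152100) + 139 = (-3 + 152100/7) + 139 = 152079/7 + 139 = 153052/7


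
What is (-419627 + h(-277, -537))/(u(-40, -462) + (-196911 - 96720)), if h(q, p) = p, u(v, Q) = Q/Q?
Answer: 210082/146815 ≈ 1.4309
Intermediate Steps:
u(v, Q) = 1
(-419627 + h(-277, -537))/(u(-40, -462) + (-196911 - 96720)) = (-419627 - 537)/(1 + (-196911 - 96720)) = -420164/(1 - 293631) = -420164/(-293630) = -420164*(-1/293630) = 210082/146815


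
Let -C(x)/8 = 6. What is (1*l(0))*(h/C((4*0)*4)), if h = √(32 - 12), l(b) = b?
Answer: 0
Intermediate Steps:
h = 2*√5 (h = √20 = 2*√5 ≈ 4.4721)
C(x) = -48 (C(x) = -8*6 = -48)
(1*l(0))*(h/C((4*0)*4)) = (1*0)*((2*√5)/(-48)) = 0*((2*√5)*(-1/48)) = 0*(-√5/24) = 0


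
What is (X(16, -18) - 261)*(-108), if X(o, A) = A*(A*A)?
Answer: 658044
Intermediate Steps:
X(o, A) = A³ (X(o, A) = A*A² = A³)
(X(16, -18) - 261)*(-108) = ((-18)³ - 261)*(-108) = (-5832 - 261)*(-108) = -6093*(-108) = 658044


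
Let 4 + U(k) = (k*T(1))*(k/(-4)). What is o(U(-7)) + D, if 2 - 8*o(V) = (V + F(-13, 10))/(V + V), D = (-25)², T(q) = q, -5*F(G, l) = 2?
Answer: 3250967/5200 ≈ 625.19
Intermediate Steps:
F(G, l) = -⅖ (F(G, l) = -⅕*2 = -⅖)
U(k) = -4 - k²/4 (U(k) = -4 + (k*1)*(k/(-4)) = -4 + k*(k*(-¼)) = -4 + k*(-k/4) = -4 - k²/4)
D = 625
o(V) = ¼ - (-⅖ + V)/(16*V) (o(V) = ¼ - (V - ⅖)/(8*(V + V)) = ¼ - (-⅖ + V)/(8*(2*V)) = ¼ - (-⅖ + V)*1/(2*V)/8 = ¼ - (-⅖ + V)/(16*V))
o(U(-7)) + D = (2 + 15*(-4 - ¼*(-7)²))/(80*(-4 - ¼*(-7)²)) + 625 = (2 + 15*(-4 - ¼*49))/(80*(-4 - ¼*49)) + 625 = (2 + 15*(-4 - 49/4))/(80*(-4 - 49/4)) + 625 = (2 + 15*(-65/4))/(80*(-65/4)) + 625 = (1/80)*(-4/65)*(2 - 975/4) + 625 = (1/80)*(-4/65)*(-967/4) + 625 = 967/5200 + 625 = 3250967/5200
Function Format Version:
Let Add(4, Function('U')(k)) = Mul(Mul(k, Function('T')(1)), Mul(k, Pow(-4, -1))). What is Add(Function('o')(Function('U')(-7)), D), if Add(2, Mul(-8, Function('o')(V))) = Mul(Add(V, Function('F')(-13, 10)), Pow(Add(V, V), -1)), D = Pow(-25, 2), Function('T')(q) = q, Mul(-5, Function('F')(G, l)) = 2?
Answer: Rational(3250967, 5200) ≈ 625.19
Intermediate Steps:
Function('F')(G, l) = Rational(-2, 5) (Function('F')(G, l) = Mul(Rational(-1, 5), 2) = Rational(-2, 5))
Function('U')(k) = Add(-4, Mul(Rational(-1, 4), Pow(k, 2))) (Function('U')(k) = Add(-4, Mul(Mul(k, 1), Mul(k, Pow(-4, -1)))) = Add(-4, Mul(k, Mul(k, Rational(-1, 4)))) = Add(-4, Mul(k, Mul(Rational(-1, 4), k))) = Add(-4, Mul(Rational(-1, 4), Pow(k, 2))))
D = 625
Function('o')(V) = Add(Rational(1, 4), Mul(Rational(-1, 16), Pow(V, -1), Add(Rational(-2, 5), V))) (Function('o')(V) = Add(Rational(1, 4), Mul(Rational(-1, 8), Mul(Add(V, Rational(-2, 5)), Pow(Add(V, V), -1)))) = Add(Rational(1, 4), Mul(Rational(-1, 8), Mul(Add(Rational(-2, 5), V), Pow(Mul(2, V), -1)))) = Add(Rational(1, 4), Mul(Rational(-1, 8), Mul(Add(Rational(-2, 5), V), Mul(Rational(1, 2), Pow(V, -1))))) = Add(Rational(1, 4), Mul(Rational(-1, 8), Mul(Rational(1, 2), Pow(V, -1), Add(Rational(-2, 5), V)))) = Add(Rational(1, 4), Mul(Rational(-1, 16), Pow(V, -1), Add(Rational(-2, 5), V))))
Add(Function('o')(Function('U')(-7)), D) = Add(Mul(Rational(1, 80), Pow(Add(-4, Mul(Rational(-1, 4), Pow(-7, 2))), -1), Add(2, Mul(15, Add(-4, Mul(Rational(-1, 4), Pow(-7, 2)))))), 625) = Add(Mul(Rational(1, 80), Pow(Add(-4, Mul(Rational(-1, 4), 49)), -1), Add(2, Mul(15, Add(-4, Mul(Rational(-1, 4), 49))))), 625) = Add(Mul(Rational(1, 80), Pow(Add(-4, Rational(-49, 4)), -1), Add(2, Mul(15, Add(-4, Rational(-49, 4))))), 625) = Add(Mul(Rational(1, 80), Pow(Rational(-65, 4), -1), Add(2, Mul(15, Rational(-65, 4)))), 625) = Add(Mul(Rational(1, 80), Rational(-4, 65), Add(2, Rational(-975, 4))), 625) = Add(Mul(Rational(1, 80), Rational(-4, 65), Rational(-967, 4)), 625) = Add(Rational(967, 5200), 625) = Rational(3250967, 5200)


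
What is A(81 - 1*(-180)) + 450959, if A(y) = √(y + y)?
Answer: 450959 + 3*√58 ≈ 4.5098e+5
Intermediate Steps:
A(y) = √2*√y (A(y) = √(2*y) = √2*√y)
A(81 - 1*(-180)) + 450959 = √2*√(81 - 1*(-180)) + 450959 = √2*√(81 + 180) + 450959 = √2*√261 + 450959 = √2*(3*√29) + 450959 = 3*√58 + 450959 = 450959 + 3*√58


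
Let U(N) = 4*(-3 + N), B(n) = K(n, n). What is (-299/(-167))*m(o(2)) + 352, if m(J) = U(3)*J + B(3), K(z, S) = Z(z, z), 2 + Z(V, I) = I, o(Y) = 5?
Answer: 59083/167 ≈ 353.79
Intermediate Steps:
Z(V, I) = -2 + I
K(z, S) = -2 + z
B(n) = -2 + n
U(N) = -12 + 4*N
m(J) = 1 (m(J) = (-12 + 4*3)*J + (-2 + 3) = (-12 + 12)*J + 1 = 0*J + 1 = 0 + 1 = 1)
(-299/(-167))*m(o(2)) + 352 = -299/(-167)*1 + 352 = -299*(-1/167)*1 + 352 = (299/167)*1 + 352 = 299/167 + 352 = 59083/167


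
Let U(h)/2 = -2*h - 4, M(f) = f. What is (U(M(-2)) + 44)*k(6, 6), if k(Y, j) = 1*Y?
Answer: 264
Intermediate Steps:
k(Y, j) = Y
U(h) = -8 - 4*h (U(h) = 2*(-2*h - 4) = 2*(-4 - 2*h) = -8 - 4*h)
(U(M(-2)) + 44)*k(6, 6) = ((-8 - 4*(-2)) + 44)*6 = ((-8 + 8) + 44)*6 = (0 + 44)*6 = 44*6 = 264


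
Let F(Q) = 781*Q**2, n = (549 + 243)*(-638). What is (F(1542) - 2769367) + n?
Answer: 1853759021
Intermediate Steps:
n = -505296 (n = 792*(-638) = -505296)
(F(1542) - 2769367) + n = (781*1542**2 - 2769367) - 505296 = (781*2377764 - 2769367) - 505296 = (1857033684 - 2769367) - 505296 = 1854264317 - 505296 = 1853759021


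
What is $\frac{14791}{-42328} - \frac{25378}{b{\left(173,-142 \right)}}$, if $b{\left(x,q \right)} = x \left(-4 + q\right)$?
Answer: $\frac{350304453}{534560312} \approx 0.65531$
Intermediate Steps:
$\frac{14791}{-42328} - \frac{25378}{b{\left(173,-142 \right)}} = \frac{14791}{-42328} - \frac{25378}{173 \left(-4 - 142\right)} = 14791 \left(- \frac{1}{42328}\right) - \frac{25378}{173 \left(-146\right)} = - \frac{14791}{42328} - \frac{25378}{-25258} = - \frac{14791}{42328} - - \frac{12689}{12629} = - \frac{14791}{42328} + \frac{12689}{12629} = \frac{350304453}{534560312}$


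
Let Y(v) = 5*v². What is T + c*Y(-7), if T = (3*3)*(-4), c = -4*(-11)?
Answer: 10744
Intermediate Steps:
c = 44
T = -36 (T = 9*(-4) = -36)
T + c*Y(-7) = -36 + 44*(5*(-7)²) = -36 + 44*(5*49) = -36 + 44*245 = -36 + 10780 = 10744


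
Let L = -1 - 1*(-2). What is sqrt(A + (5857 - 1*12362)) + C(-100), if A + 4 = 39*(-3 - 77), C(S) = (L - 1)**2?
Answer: I*sqrt(9629) ≈ 98.127*I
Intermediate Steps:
L = 1 (L = -1 + 2 = 1)
C(S) = 0 (C(S) = (1 - 1)**2 = 0**2 = 0)
A = -3124 (A = -4 + 39*(-3 - 77) = -4 + 39*(-80) = -4 - 3120 = -3124)
sqrt(A + (5857 - 1*12362)) + C(-100) = sqrt(-3124 + (5857 - 1*12362)) + 0 = sqrt(-3124 + (5857 - 12362)) + 0 = sqrt(-3124 - 6505) + 0 = sqrt(-9629) + 0 = I*sqrt(9629) + 0 = I*sqrt(9629)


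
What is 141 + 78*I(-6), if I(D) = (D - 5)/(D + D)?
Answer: 425/2 ≈ 212.50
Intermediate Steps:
I(D) = (-5 + D)/(2*D) (I(D) = (-5 + D)/((2*D)) = (-5 + D)*(1/(2*D)) = (-5 + D)/(2*D))
141 + 78*I(-6) = 141 + 78*((½)*(-5 - 6)/(-6)) = 141 + 78*((½)*(-⅙)*(-11)) = 141 + 78*(11/12) = 141 + 143/2 = 425/2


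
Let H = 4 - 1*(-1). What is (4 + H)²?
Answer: 81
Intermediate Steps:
H = 5 (H = 4 + 1 = 5)
(4 + H)² = (4 + 5)² = 9² = 81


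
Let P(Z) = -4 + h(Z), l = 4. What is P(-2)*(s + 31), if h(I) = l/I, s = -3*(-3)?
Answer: -240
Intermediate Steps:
s = 9
h(I) = 4/I
P(Z) = -4 + 4/Z
P(-2)*(s + 31) = (-4 + 4/(-2))*(9 + 31) = (-4 + 4*(-1/2))*40 = (-4 - 2)*40 = -6*40 = -240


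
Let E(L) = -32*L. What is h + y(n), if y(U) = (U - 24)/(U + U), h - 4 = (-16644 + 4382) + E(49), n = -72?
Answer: -41476/3 ≈ -13825.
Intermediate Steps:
h = -13826 (h = 4 + ((-16644 + 4382) - 32*49) = 4 + (-12262 - 1568) = 4 - 13830 = -13826)
y(U) = (-24 + U)/(2*U) (y(U) = (-24 + U)/((2*U)) = (-24 + U)*(1/(2*U)) = (-24 + U)/(2*U))
h + y(n) = -13826 + (1/2)*(-24 - 72)/(-72) = -13826 + (1/2)*(-1/72)*(-96) = -13826 + 2/3 = -41476/3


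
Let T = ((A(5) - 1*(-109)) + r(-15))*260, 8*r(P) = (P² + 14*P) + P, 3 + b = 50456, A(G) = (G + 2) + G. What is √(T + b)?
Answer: √81913 ≈ 286.20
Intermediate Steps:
A(G) = 2 + 2*G (A(G) = (2 + G) + G = 2 + 2*G)
b = 50453 (b = -3 + 50456 = 50453)
r(P) = P²/8 + 15*P/8 (r(P) = ((P² + 14*P) + P)/8 = (P² + 15*P)/8 = P²/8 + 15*P/8)
T = 31460 (T = (((2 + 2*5) - 1*(-109)) + (⅛)*(-15)*(15 - 15))*260 = (((2 + 10) + 109) + (⅛)*(-15)*0)*260 = ((12 + 109) + 0)*260 = (121 + 0)*260 = 121*260 = 31460)
√(T + b) = √(31460 + 50453) = √81913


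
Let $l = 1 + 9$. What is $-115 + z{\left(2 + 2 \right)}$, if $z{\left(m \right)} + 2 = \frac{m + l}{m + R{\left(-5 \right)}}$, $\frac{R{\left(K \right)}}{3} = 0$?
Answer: $- \frac{227}{2} \approx -113.5$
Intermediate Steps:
$R{\left(K \right)} = 0$ ($R{\left(K \right)} = 3 \cdot 0 = 0$)
$l = 10$
$z{\left(m \right)} = -2 + \frac{10 + m}{m}$ ($z{\left(m \right)} = -2 + \frac{m + 10}{m + 0} = -2 + \frac{10 + m}{m}$)
$-115 + z{\left(2 + 2 \right)} = -115 + \frac{10 - \left(2 + 2\right)}{2 + 2} = -115 + \frac{10 - 4}{4} = -115 + \frac{1}{4} \cdot 6 = -115 + \frac{3}{2} = - \frac{227}{2}$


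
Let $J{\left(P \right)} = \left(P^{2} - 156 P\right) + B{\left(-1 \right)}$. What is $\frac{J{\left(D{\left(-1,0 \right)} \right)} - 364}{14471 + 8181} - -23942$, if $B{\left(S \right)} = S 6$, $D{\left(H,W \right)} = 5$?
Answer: $\frac{542333059}{22652} \approx 23942.0$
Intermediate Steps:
$B{\left(S \right)} = 6 S$
$J{\left(P \right)} = -6 + P^{2} - 156 P$ ($J{\left(P \right)} = \left(P^{2} - 156 P\right) + 6 \left(-1\right) = \left(P^{2} - 156 P\right) - 6 = -6 + P^{2} - 156 P$)
$\frac{J{\left(D{\left(-1,0 \right)} \right)} - 364}{14471 + 8181} - -23942 = \frac{\left(-6 + 5^{2} - 780\right) - 364}{14471 + 8181} - -23942 = \frac{\left(-6 + 25 - 780\right) - 364}{22652} + 23942 = \left(-761 - 364\right) \frac{1}{22652} + 23942 = \left(-1125\right) \frac{1}{22652} + 23942 = - \frac{1125}{22652} + 23942 = \frac{542333059}{22652}$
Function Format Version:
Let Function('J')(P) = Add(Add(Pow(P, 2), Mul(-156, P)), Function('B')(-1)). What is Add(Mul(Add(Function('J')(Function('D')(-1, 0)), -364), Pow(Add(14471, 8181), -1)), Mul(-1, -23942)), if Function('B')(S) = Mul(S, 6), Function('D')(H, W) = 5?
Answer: Rational(542333059, 22652) ≈ 23942.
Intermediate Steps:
Function('B')(S) = Mul(6, S)
Function('J')(P) = Add(-6, Pow(P, 2), Mul(-156, P)) (Function('J')(P) = Add(Add(Pow(P, 2), Mul(-156, P)), Mul(6, -1)) = Add(Add(Pow(P, 2), Mul(-156, P)), -6) = Add(-6, Pow(P, 2), Mul(-156, P)))
Add(Mul(Add(Function('J')(Function('D')(-1, 0)), -364), Pow(Add(14471, 8181), -1)), Mul(-1, -23942)) = Add(Mul(Add(Add(-6, Pow(5, 2), Mul(-156, 5)), -364), Pow(Add(14471, 8181), -1)), Mul(-1, -23942)) = Add(Mul(Add(Add(-6, 25, -780), -364), Pow(22652, -1)), 23942) = Add(Mul(Add(-761, -364), Rational(1, 22652)), 23942) = Add(Mul(-1125, Rational(1, 22652)), 23942) = Add(Rational(-1125, 22652), 23942) = Rational(542333059, 22652)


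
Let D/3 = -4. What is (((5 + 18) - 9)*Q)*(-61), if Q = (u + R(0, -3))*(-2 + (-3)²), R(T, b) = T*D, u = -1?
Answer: 5978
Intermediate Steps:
D = -12 (D = 3*(-4) = -12)
R(T, b) = -12*T (R(T, b) = T*(-12) = -12*T)
Q = -7 (Q = (-1 - 12*0)*(-2 + (-3)²) = (-1 + 0)*(-2 + 9) = -1*7 = -7)
(((5 + 18) - 9)*Q)*(-61) = (((5 + 18) - 9)*(-7))*(-61) = ((23 - 9)*(-7))*(-61) = (14*(-7))*(-61) = -98*(-61) = 5978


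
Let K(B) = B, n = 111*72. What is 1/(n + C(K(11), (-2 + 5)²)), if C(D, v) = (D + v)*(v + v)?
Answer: 1/8352 ≈ 0.00011973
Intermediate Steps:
n = 7992
C(D, v) = 2*v*(D + v) (C(D, v) = (D + v)*(2*v) = 2*v*(D + v))
1/(n + C(K(11), (-2 + 5)²)) = 1/(7992 + 2*(-2 + 5)²*(11 + (-2 + 5)²)) = 1/(7992 + 2*3²*(11 + 3²)) = 1/(7992 + 2*9*(11 + 9)) = 1/(7992 + 2*9*20) = 1/(7992 + 360) = 1/8352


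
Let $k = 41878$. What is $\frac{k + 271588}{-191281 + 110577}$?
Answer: $- \frac{156733}{40352} \approx -3.8841$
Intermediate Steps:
$\frac{k + 271588}{-191281 + 110577} = \frac{41878 + 271588}{-191281 + 110577} = \frac{313466}{-80704} = 313466 \left(- \frac{1}{80704}\right) = - \frac{156733}{40352}$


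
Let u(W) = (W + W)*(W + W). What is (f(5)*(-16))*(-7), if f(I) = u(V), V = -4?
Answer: 7168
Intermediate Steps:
u(W) = 4*W² (u(W) = (2*W)*(2*W) = 4*W²)
f(I) = 64 (f(I) = 4*(-4)² = 4*16 = 64)
(f(5)*(-16))*(-7) = (64*(-16))*(-7) = -1024*(-7) = 7168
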